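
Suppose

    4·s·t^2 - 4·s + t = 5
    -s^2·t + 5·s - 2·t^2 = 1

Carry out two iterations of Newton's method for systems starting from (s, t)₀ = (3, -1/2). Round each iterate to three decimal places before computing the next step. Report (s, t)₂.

(3.344, -4.670)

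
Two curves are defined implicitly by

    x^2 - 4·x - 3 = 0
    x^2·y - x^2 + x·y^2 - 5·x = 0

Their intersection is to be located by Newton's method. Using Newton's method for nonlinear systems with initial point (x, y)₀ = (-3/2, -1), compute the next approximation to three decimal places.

(-0.750, -1.571)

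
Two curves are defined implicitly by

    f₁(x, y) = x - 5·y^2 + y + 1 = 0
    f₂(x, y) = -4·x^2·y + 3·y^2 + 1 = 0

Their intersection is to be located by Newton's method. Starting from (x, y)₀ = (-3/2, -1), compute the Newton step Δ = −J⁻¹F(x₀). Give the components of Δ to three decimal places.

(0.389, 0.556)

At (-3/2, -1): F = (-6.500, 13.000).
Jacobian J = [[1, -10·y + 1], [-8·x·y, -4·x^2 + 6·y]].
At the point, J = [[1.000, 11.000], [-12.000, -15.000]] (det J = 117.000).
Solving J·Δ = −F gives Δ = (0.389, 0.556).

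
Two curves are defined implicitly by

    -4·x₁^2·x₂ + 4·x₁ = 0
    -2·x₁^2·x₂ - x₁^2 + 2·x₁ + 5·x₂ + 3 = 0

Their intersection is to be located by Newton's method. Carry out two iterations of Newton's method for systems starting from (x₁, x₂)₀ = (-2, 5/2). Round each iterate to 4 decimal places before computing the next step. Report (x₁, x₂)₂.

(-1.2407, -0.3554)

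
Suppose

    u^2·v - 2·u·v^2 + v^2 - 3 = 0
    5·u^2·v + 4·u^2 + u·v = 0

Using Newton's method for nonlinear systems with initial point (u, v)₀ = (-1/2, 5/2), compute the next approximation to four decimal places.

(-0.3346, 1.7543)

At (-1/2, 5/2): F = (10.1250, 2.8750).
Jacobian J = [[2·u·v - 2·v^2, u^2 - 4·u·v + 2·v], [10·u·v + 8·u + v, 5·u^2 + u]].
At the point, J = [[-15.0000, 10.2500], [-14.0000, 0.7500]] (det J = 132.2500).
Solving J·Δ = −F gives Δ = (0.1654, -0.7457).
Then the next iterate is (u, v)₁ = (-0.3346, 1.7543).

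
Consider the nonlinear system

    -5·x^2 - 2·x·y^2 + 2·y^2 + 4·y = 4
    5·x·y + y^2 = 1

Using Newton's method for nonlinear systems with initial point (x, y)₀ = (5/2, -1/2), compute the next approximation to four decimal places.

(1.0929, -0.1972)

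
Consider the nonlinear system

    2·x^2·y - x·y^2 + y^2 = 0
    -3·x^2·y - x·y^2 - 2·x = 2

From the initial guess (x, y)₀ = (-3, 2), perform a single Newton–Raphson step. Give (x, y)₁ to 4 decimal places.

(-2.1467, 1.1733)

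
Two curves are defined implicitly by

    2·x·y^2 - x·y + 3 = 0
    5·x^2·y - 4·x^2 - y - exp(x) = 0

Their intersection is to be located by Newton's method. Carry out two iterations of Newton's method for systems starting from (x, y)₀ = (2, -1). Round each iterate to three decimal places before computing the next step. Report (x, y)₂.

At (2, -1): F = (9.000, -42.38906).
Jacobian J = [[2·y^2 - y, 4·x·y - x], [10·x·y - 8·x - exp(x), 5·x^2 - 1]].
At the point, J = [[3.000, -10.000], [-43.38906, 19.000]] (det J = -376.89056).
Solving J·Δ = −F gives Δ = (-0.671, 0.699).
Then the next iterate is (x, y)₁ = (1.329, -0.301).
Round to (1.329, -0.301) and repeat: F = (3.64085, -13.19942), J = [[0.48220, -2.92912], [-18.40955, 7.83121]].
Δ = (-0.202, 1.210), so (x, y)₂ = (1.127, 0.909).

(1.127, 0.909)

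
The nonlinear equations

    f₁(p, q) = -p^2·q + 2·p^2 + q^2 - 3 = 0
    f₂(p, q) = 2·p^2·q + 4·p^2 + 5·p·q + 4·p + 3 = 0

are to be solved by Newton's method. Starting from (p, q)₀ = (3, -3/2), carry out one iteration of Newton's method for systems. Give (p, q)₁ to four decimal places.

(1.5716, -1.4372)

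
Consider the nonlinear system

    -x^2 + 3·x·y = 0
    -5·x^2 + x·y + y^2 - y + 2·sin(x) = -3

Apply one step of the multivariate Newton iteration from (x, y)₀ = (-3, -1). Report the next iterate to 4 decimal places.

At (-3, -1): F = (0.0000, -37.282240).
Jacobian J = [[-2·x + 3·y, 3·x], [-10·x + y + 2·cos(x), x + 2·y - 1]].
At the point, J = [[3.0000, -9.0000], [27.020015, -6.0000]] (det J = 225.180135).
Solving J·Δ = −F gives Δ = (1.4901, 0.4967).
Then the next iterate is (x, y)₁ = (-1.5099, -0.5033).

(-1.5099, -0.5033)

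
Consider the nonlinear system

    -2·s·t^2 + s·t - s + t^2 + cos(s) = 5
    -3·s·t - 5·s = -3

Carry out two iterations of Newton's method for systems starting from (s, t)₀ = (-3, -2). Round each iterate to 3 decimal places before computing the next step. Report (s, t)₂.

(0.825, -1.062)

At (-3, -2): F = (31.01001, 0.000).
Jacobian J = [[-2·t^2 + t - sin(s) - 1, -4·s·t + s + 2·t], [-3·t - 5, -3·s]].
At the point, J = [[-10.85888, -31.000], [1.000, 9.000]] (det J = -66.72992).
Solving J·Δ = −F gives Δ = (4.182, -0.465).
Then the next iterate is (s, t)₁ = (1.182, -2.465).
Round to (1.182, -2.465) and repeat: F = (-17.00453, 5.83089), J = [[-16.54282, 7.90652], [2.395, -3.546]].
Δ = (-0.357, 1.403), so (s, t)₂ = (0.825, -1.062).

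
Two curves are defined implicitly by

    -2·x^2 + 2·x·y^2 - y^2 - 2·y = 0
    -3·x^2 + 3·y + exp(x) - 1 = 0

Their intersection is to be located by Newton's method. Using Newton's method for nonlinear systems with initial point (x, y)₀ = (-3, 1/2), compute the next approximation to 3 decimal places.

(-1.498, 0.280)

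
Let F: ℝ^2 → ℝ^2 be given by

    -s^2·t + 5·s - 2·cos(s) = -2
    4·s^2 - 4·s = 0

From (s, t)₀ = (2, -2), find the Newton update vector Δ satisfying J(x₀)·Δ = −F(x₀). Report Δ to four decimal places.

(-0.6667, 2.7383)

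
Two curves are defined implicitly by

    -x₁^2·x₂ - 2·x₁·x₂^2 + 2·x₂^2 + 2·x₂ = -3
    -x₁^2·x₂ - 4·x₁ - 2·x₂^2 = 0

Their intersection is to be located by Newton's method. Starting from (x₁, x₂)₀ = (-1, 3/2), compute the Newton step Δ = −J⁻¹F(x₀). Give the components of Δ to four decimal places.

At (-1, 3/2): F = (13.5000, -2.0000).
Jacobian J = [[-2·x₁·x₂ - 2·x₂^2, -x₁^2 - 4·x₁·x₂ + 4·x₂ + 2], [-2·x₁·x₂ - 4, -x₁^2 - 4·x₂]].
At the point, J = [[-1.5000, 13.0000], [-1.0000, -7.0000]] (det J = 23.5000).
Solving J·Δ = −F gives Δ = (2.9149, -0.7021).

(2.9149, -0.7021)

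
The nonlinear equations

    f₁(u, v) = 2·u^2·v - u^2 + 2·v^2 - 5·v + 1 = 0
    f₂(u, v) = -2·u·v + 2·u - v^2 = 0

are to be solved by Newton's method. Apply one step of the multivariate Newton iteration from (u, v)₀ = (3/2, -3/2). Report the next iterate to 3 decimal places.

(0.450, 1.054)

At (3/2, -3/2): F = (4.000, 5.250).
Jacobian J = [[4·u·v - 2·u, 2·u^2 + 4·v - 5], [-2·v + 2, -2·u - 2·v]].
At the point, J = [[-12.000, -6.500], [5.000, 0.000]] (det J = 32.500).
Solving J·Δ = −F gives Δ = (-1.050, 2.554).
Then the next iterate is (u, v)₁ = (0.450, 1.054).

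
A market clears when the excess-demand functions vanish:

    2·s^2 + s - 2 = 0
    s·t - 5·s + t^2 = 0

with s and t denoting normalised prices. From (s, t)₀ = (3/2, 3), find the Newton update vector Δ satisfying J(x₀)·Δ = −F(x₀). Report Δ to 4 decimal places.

At (3/2, 3): F = (4.0000, 6.0000).
Jacobian J = [[4·s + 1, 0], [t - 5, s + 2·t]].
At the point, J = [[7.0000, 0.0000], [-2.0000, 7.5000]] (det J = 52.5000).
Solving J·Δ = −F gives Δ = (-0.5714, -0.9524).

(-0.5714, -0.9524)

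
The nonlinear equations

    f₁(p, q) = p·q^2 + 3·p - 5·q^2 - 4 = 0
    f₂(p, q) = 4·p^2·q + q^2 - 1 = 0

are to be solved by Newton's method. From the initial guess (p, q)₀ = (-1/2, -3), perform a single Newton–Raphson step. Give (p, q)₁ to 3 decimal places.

(-0.259, -1.421)

At (-1/2, -3): F = (-55.000, 5.000).
Jacobian J = [[q^2 + 3, 2·p·q - 10·q], [8·p·q, 4·p^2 + 2·q]].
At the point, J = [[12.000, 33.000], [12.000, -5.000]] (det J = -456.000).
Solving J·Δ = −F gives Δ = (0.241, 1.579).
Then the next iterate is (p, q)₁ = (-0.259, -1.421).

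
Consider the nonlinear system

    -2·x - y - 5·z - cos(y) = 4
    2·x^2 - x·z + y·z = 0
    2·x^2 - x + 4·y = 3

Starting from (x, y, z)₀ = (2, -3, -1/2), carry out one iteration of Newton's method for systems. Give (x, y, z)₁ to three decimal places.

(0.566, 1.760, -1.315)

At (2, -3, -1/2): F = (-1.51001, 10.500, -9.000).
Jacobian J = [[-2, sin(y) - 1, -5], [4·x - z, z, -x + y], [4·x - 1, 4, 0]].
At the point, J = [[-2.000, -1.14112, -5.000], [8.500, -0.500, -5.000], [7.000, 4.000, 0.000]] (det J = -187.56080).
Solving J·Δ = −F gives Δ = (-1.434, 4.760, -0.815).
Then the next iterate is (x, y, z)₁ = (0.566, 1.760, -1.315).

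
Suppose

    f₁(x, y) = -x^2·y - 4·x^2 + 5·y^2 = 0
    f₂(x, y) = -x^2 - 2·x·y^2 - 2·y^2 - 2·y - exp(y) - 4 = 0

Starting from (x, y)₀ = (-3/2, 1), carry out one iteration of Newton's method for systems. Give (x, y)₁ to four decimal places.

(0.4422, -1.9526)

At (-3/2, 1): F = (-6.2500, -9.968282).
Jacobian J = [[-2·x·y - 8·x, -x^2 + 10·y], [-2·x - 2·y^2, -4·x·y - 4·y - exp(y) - 2]].
At the point, J = [[15.0000, 7.7500], [1.0000, -2.718282]] (det J = -48.524227).
Solving J·Δ = −F gives Δ = (1.9422, -2.9526).
Then the next iterate is (x, y)₁ = (0.4422, -1.9526).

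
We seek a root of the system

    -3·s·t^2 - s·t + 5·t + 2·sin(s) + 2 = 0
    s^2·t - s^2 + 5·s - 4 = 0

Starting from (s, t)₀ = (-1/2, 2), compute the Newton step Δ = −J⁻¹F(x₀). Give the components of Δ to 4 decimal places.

(1.5569, 0.0890)

At (-1/2, 2): F = (18.041149, -6.2500).
Jacobian J = [[-3·t^2 - t + 2·cos(s), -6·s·t - s + 5], [2·s·t - 2·s + 5, s^2]].
At the point, J = [[-12.244835, 11.5000], [4.0000, 0.2500]] (det J = -49.061209).
Solving J·Δ = −F gives Δ = (1.5569, 0.0890).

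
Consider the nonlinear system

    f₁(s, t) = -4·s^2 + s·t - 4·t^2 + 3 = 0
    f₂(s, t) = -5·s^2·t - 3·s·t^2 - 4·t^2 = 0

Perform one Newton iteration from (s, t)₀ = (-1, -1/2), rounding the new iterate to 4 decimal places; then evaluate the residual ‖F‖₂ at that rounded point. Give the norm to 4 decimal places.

1.9211

At (-1, -1/2): F = (-1.5000, 2.2500).
Jacobian J = [[-8·s + t, s - 8·t], [-10·s·t - 3·t^2, -5·s^2 - 6·s·t - 8·t]].
At the point, J = [[7.5000, 3.0000], [-5.7500, -4.0000]] (det J = -12.7500).
Solving J·Δ = −F gives Δ = (-0.0588, 0.6471).
Then the next iterate is (s, t)₁ = (-1.0588, 0.1471).
Re-evaluating at (-1.0588, 0.1471): F = (-1.726533, -0.842359), so ‖F‖₂ = 1.9211.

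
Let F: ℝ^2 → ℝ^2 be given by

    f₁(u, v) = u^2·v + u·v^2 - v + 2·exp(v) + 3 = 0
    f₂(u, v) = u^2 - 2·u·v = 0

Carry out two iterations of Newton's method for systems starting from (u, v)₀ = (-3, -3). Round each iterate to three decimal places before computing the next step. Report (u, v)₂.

(-2.111, -1.090)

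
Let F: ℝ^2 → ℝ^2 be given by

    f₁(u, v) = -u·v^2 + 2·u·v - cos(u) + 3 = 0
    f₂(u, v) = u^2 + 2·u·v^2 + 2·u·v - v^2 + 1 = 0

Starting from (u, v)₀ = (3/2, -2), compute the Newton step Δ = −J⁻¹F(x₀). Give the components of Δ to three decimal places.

At (3/2, -2): F = (-9.07074, 5.250).
Jacobian J = [[-v^2 + 2·v + sin(u), -2·u·v + 2·u], [2·u + 2·v^2 + 2·v, 4·u·v + 2·u - 2·v]].
At the point, J = [[-7.00251, 9.000], [7.000, -5.000]] (det J = -27.98747).
Solving J·Δ = −F gives Δ = (-0.068, 0.955).

(-0.068, 0.955)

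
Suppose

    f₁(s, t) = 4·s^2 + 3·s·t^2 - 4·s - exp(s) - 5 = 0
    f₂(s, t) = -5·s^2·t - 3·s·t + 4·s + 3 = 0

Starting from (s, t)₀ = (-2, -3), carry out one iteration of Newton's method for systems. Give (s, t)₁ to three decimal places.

At (-2, -3): F = (-35.13534, 37.000).
Jacobian J = [[8·s + 3·t^2 - exp(s) - 4, 6·s·t], [-10·s·t - 3·t + 4, -5·s^2 - 3·s]].
At the point, J = [[6.86466, 36.000], [-47.000, -14.000]] (det J = 1595.89469).
Solving J·Δ = −F gives Δ = (0.526, 0.876).
Then the next iterate is (s, t)₁ = (-1.474, -2.124).

(-1.474, -2.124)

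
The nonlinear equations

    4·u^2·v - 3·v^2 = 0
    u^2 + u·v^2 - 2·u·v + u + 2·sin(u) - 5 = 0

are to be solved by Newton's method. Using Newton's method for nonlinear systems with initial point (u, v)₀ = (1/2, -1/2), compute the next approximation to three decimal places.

(1.237, 0.181)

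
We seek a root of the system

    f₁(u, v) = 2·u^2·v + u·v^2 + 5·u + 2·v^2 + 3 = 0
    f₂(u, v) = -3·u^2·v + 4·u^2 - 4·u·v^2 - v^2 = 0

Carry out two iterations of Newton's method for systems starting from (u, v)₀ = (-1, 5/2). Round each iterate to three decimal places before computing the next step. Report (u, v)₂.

(-0.628, 0.656)

At (-1, 5/2): F = (9.250, 15.250).
Jacobian J = [[4·u·v + v^2 + 5, 2·u^2 + 2·u·v + 4·v], [-6·u·v + 8·u - 4·v^2, -3·u^2 - 8·u·v - 2·v]].
At the point, J = [[1.250, 7.000], [-18.000, 12.000]] (det J = 141.000).
Solving J·Δ = −F gives Δ = (-0.030, -1.316).
Then the next iterate is (u, v)₁ = (-1.030, 1.184).
Round to (-1.030, 1.184) and repeat: F = (1.72201, 4.84907), J = [[1.52378, 4.41876], [-6.53030, 4.20546]].
Δ = (0.402, -0.528), so (u, v)₂ = (-0.628, 0.656).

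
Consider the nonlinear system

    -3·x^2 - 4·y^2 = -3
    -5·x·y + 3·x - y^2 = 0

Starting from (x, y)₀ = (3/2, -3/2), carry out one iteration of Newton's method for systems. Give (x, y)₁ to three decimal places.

At (3/2, -3/2): F = (-12.750, 13.500).
Jacobian J = [[-6·x, -8·y], [-5·y + 3, -5·x - 2·y]].
At the point, J = [[-9.000, 12.000], [10.500, -4.500]] (det J = -85.500).
Solving J·Δ = −F gives Δ = (-1.224, 0.145).
Then the next iterate is (x, y)₁ = (0.276, -1.355).

(0.276, -1.355)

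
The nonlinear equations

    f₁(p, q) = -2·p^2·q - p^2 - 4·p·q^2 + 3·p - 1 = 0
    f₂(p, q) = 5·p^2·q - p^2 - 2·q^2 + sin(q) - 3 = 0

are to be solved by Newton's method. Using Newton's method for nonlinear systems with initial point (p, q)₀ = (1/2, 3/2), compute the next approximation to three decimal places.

At (1/2, 3/2): F = (-5.000, -4.87751).
Jacobian J = [[-4·p·q - 2·p - 4·q^2 + 3, -2·p^2 - 8·p·q], [10·p·q - 2·p, 5·p^2 - 4·q + cos(q)]].
At the point, J = [[-10.000, -6.500], [6.500, -4.67926]] (det J = 89.04263).
Solving J·Δ = −F gives Δ = (0.093, -0.913).
Then the next iterate is (p, q)₁ = (0.593, 0.587).

(0.593, 0.587)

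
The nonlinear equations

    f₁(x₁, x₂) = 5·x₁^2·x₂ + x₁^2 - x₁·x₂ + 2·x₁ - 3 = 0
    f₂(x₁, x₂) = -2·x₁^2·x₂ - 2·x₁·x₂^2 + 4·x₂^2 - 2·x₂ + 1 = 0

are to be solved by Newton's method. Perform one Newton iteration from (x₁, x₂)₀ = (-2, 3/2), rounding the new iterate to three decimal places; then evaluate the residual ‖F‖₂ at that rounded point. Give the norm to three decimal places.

At (-2, 3/2): F = (30.000, 4.000).
Jacobian J = [[10·x₁·x₂ + 2·x₁ - x₂ + 2, 5·x₁^2 - x₁], [-4·x₁·x₂ - 2·x₂^2, -2·x₁^2 - 4·x₁·x₂ + 8·x₂ - 2]].
At the point, J = [[-33.500, 22.000], [7.500, 14.000]] (det J = -634.000).
Solving J·Δ = −F gives Δ = (0.524, -0.566).
Then the next iterate is (x₁, x₂)₁ = (-1.476, 0.934).
Re-evaluating at (-1.476, 0.934): F = (7.77911, 1.12704), so ‖F‖₂ = 7.860.

7.860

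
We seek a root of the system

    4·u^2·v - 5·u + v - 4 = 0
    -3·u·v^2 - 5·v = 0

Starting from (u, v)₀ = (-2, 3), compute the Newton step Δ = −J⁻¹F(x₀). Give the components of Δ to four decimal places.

At (-2, 3): F = (57.0000, 39.0000).
Jacobian J = [[8·u·v - 5, 4·u^2 + 1], [-3·v^2, -6·u·v - 5]].
At the point, J = [[-53.0000, 17.0000], [-27.0000, 31.0000]] (det J = -1184.0000).
Solving J·Δ = −F gives Δ = (0.9324, -0.4459).

(0.9324, -0.4459)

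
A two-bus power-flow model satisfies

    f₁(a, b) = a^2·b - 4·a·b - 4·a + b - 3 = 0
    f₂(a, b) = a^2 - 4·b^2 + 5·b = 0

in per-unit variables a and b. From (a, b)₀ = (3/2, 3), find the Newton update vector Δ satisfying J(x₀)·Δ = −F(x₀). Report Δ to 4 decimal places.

(-1.9553, -1.2956)

At (3/2, 3): F = (-17.2500, -18.7500).
Jacobian J = [[2·a·b - 4·b - 4, a^2 - 4·a + 1], [2·a, -8·b + 5]].
At the point, J = [[-7.0000, -2.7500], [3.0000, -19.0000]] (det J = 141.2500).
Solving J·Δ = −F gives Δ = (-1.9553, -1.2956).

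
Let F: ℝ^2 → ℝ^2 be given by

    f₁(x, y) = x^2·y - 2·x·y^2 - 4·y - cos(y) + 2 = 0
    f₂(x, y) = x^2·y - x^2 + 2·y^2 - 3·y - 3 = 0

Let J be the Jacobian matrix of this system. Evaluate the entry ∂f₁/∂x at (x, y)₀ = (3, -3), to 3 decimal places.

∂f₁/∂x = 2·x·y - 2·y^2.
At (3, -3) this is -36.000.

-36.000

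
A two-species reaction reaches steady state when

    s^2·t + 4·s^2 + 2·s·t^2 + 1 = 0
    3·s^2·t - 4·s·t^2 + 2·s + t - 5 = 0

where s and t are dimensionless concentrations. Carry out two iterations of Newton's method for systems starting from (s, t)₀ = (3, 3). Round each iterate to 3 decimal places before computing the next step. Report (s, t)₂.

(1.106, 1.171)

At (3, 3): F = (118.000, -23.000).
Jacobian J = [[2·s·t + 8·s + 2·t^2, s^2 + 4·s·t], [6·s·t - 4·t^2 + 2, 3·s^2 - 8·s·t + 1]].
At the point, J = [[60.000, 45.000], [20.000, -44.000]] (det J = -3540.000).
Solving J·Δ = −F gives Δ = (-1.174, -1.056).
Then the next iterate is (s, t)₁ = (1.826, 1.944).
Round to (1.826, 1.944) and repeat: F = (34.62034, -7.56131), J = [[29.26576, 17.53325], [8.18192, -17.39512]].
Δ = (-0.720, -0.773), so (s, t)₂ = (1.106, 1.171).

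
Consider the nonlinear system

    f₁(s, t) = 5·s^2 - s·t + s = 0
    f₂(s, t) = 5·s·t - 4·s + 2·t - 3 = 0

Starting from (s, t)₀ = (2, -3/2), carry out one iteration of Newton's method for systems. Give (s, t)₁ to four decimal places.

(1.0202, -0.0223)

At (2, -3/2): F = (25.0000, -29.0000).
Jacobian J = [[10·s - t + 1, -s], [5·t - 4, 5·s + 2]].
At the point, J = [[22.5000, -2.0000], [-11.5000, 12.0000]] (det J = 247.0000).
Solving J·Δ = −F gives Δ = (-0.9798, 1.4777).
Then the next iterate is (s, t)₁ = (1.0202, -0.0223).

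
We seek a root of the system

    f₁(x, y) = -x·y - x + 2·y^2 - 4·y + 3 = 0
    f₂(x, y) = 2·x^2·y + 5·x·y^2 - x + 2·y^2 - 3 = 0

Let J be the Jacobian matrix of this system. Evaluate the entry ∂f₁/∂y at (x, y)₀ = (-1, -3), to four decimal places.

-15.0000

∂f₁/∂y = -x + 4·y - 4.
At (-1, -3) this is -15.0000.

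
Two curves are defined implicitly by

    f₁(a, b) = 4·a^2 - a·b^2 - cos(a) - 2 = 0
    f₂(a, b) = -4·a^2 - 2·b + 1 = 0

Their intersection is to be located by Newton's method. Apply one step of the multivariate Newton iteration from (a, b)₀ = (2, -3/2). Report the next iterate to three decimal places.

At (2, -3/2): F = (9.91615, -12.000).
Jacobian J = [[8·a - b^2 + sin(a), -2·a·b], [-8·a, -2]].
At the point, J = [[14.65930, 6.000], [-16.000, -2.000]] (det J = 66.68141).
Solving J·Δ = −F gives Δ = (-0.782, 0.259).
Then the next iterate is (a, b)₁ = (1.218, -1.241).

(1.218, -1.241)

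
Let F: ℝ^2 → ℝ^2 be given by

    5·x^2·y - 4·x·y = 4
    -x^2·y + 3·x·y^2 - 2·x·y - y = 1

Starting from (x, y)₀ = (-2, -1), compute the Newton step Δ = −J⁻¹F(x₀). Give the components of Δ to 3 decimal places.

At (-2, -1): F = (-32.000, -6.000).
Jacobian J = [[10·x·y - 4·y, 5·x^2 - 4·x], [-2·x·y + 3·y^2 - 2·y, -x^2 + 6·x·y - 2·x - 1]].
At the point, J = [[24.000, 28.000], [1.000, 11.000]] (det J = 236.000).
Solving J·Δ = −F gives Δ = (0.780, 0.475).

(0.780, 0.475)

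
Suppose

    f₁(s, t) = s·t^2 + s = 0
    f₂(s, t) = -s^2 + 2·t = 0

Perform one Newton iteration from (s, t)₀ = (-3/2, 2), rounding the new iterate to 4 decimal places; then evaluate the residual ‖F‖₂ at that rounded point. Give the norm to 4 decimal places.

At (-3/2, 2): F = (-7.5000, 1.7500).
Jacobian J = [[t^2 + 1, 2·s·t], [-2·s, 2]].
At the point, J = [[5.0000, -6.0000], [3.0000, 2.0000]] (det J = 28.0000).
Solving J·Δ = −F gives Δ = (0.1607, -1.1161).
Then the next iterate is (s, t)₁ = (-1.3393, 0.8839).
Re-evaluating at (-1.3393, 0.8839): F = (-2.385667, -0.025924), so ‖F‖₂ = 2.3858.

2.3858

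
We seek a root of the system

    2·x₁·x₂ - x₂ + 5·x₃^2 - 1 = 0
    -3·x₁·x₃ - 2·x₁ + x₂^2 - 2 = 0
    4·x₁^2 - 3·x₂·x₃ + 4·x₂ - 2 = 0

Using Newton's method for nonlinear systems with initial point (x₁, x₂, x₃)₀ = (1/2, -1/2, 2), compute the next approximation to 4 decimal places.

At (1/2, -1/2, 2): F = (19.0000, -5.7500, 0.0000).
Jacobian J = [[2·x₂, 2·x₁ - 1, 10·x₃], [-3·x₃ - 2, 2·x₂, -3·x₁], [8·x₁, -3·x₃ + 4, -3·x₂]].
At the point, J = [[-1.0000, 0.0000, 20.0000], [-8.0000, -1.0000, -1.5000], [4.0000, -2.0000, 1.5000]] (det J = 404.5000).
Solving J·Δ = −F gives Δ = (-0.3572, -1.4404, -0.9679).
Then the next iterate is (x₁, x₂, x₃)₁ = (0.1428, -1.9404, 1.0321).

(0.1428, -1.9404, 1.0321)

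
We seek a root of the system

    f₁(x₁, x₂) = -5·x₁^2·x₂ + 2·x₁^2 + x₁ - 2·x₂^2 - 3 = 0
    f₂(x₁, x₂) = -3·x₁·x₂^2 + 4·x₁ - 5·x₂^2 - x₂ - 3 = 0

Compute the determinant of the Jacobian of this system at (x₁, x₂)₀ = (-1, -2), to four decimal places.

-137.0000

J = [[-10·x₁·x₂ + 4·x₁ + 1, -5·x₁^2 - 4·x₂], [-3·x₂^2 + 4, -6·x₁·x₂ - 10·x₂ - 1]].
At the point, J = [[-23.0000, 3.0000], [-8.0000, 7.0000]].
det J = -137.0000.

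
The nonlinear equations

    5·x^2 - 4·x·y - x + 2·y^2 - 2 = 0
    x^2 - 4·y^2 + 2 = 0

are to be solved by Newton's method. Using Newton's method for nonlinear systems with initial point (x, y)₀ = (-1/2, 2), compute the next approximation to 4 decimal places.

(-0.2842, 1.1271)

At (-1/2, 2): F = (11.7500, -13.7500).
Jacobian J = [[10·x - 4·y - 1, -4·x + 4·y], [2·x, -8·y]].
At the point, J = [[-14.0000, 10.0000], [-1.0000, -16.0000]] (det J = 234.0000).
Solving J·Δ = −F gives Δ = (0.2158, -0.8729).
Then the next iterate is (x, y)₁ = (-0.2842, 1.1271).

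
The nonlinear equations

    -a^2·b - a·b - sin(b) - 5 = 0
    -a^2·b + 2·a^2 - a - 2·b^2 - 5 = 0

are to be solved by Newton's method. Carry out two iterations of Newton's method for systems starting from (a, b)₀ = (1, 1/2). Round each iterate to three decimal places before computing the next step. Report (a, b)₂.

At (1, 1/2): F = (-6.47943, -5.000).
Jacobian J = [[-2·a·b - b, -a^2 - a - cos(b)], [-2·a·b + 4·a - 1, -a^2 - 4·b]].
At the point, J = [[-1.500, -2.87758], [2.000, -3.000]] (det J = 10.25517).
Solving J·Δ = −F gives Δ = (-0.492, -1.995).
Then the next iterate is (a, b)₁ = (0.508, -1.495).
Round to (0.508, -1.495) and repeat: F = (-2.85761, -9.07612), J = [[3.01392, -0.84179], [2.55092, 5.72194]].
Δ = (1.237, 1.035), so (a, b)₂ = (1.745, -0.460).

(1.745, -0.460)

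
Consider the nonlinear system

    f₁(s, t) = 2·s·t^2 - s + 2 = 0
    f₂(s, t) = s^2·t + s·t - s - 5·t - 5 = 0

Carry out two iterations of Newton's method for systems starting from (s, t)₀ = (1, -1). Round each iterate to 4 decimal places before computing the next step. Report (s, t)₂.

(3.7375, -2.0286)

At (1, -1): F = (3.0000, -3.0000).
Jacobian J = [[2·t^2 - 1, 4·s·t], [2·s·t + t - 1, s^2 + s - 5]].
At the point, J = [[1.0000, -4.0000], [-4.0000, -3.0000]] (det J = -19.0000).
Solving J·Δ = −F gives Δ = (-1.1053, 0.4737).
Then the next iterate is (s, t)₁ = (-0.1053, -0.5263).
Round to (-0.1053, -0.5263) and repeat: F = (2.046966, -2.213616), J = [[-0.446017, 0.221678], [-1.415461, -5.094212]].
Δ = (3.8428, -1.5023), so (s, t)₂ = (3.7375, -2.0286).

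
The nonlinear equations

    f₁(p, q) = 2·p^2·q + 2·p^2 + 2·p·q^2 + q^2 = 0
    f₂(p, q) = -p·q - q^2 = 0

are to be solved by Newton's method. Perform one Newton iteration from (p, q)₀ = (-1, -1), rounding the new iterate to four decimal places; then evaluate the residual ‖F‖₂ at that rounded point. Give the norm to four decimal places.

At (-1, -1): F = (-1.0000, -2.0000).
Jacobian J = [[4·p·q + 4·p + 2·q^2, 2·p^2 + 4·p·q + 2·q], [-q, -p - 2·q]].
At the point, J = [[2.0000, 4.0000], [1.0000, 3.0000]] (det J = 2.0000).
Solving J·Δ = −F gives Δ = (-2.5000, 1.5000).
Then the next iterate is (p, q)₁ = (-3.5000, 0.5000).
Re-evaluating at (-3.5000, 0.5000): F = (35.2500, 1.5000), so ‖F‖₂ = 35.2819.

35.2819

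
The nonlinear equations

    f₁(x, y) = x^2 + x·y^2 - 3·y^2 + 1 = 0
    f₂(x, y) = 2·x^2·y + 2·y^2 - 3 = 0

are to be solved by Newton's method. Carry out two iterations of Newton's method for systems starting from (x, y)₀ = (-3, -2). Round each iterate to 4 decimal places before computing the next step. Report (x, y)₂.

At (-3, -2): F = (-14.0000, -31.0000).
Jacobian J = [[2·x + y^2, 2·x·y - 6·y], [4·x·y, 2·x^2 + 4·y]].
At the point, J = [[-2.0000, 24.0000], [24.0000, 10.0000]] (det J = -596.0000).
Solving J·Δ = −F gives Δ = (1.0134, 0.6678).
Then the next iterate is (x, y)₁ = (-1.9866, -1.3322).
Round to (-1.9866, -1.3322) and repeat: F = (-3.903423, -9.965753), J = [[-2.198443, 13.286297], [10.586194, 2.564359]].
Δ = (0.8367, 0.4322), so (x, y)₂ = (-1.1499, -0.9000).

(-1.1499, -0.9000)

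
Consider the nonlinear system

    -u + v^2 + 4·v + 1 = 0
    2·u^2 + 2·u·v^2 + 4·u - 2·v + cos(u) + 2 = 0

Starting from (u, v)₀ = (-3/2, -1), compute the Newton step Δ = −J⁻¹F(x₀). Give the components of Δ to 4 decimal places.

At (-3/2, -1): F = (-0.5000, -0.429263).
Jacobian J = [[-1, 2·v + 4], [4·u + 2·v^2 - sin(u) + 4, 4·u·v - 2]].
At the point, J = [[-1.0000, 2.0000], [0.997495, 4.0000]] (det J = -5.994990).
Solving J·Δ = −F gives Δ = (-0.1904, 0.1548).

(-0.1904, 0.1548)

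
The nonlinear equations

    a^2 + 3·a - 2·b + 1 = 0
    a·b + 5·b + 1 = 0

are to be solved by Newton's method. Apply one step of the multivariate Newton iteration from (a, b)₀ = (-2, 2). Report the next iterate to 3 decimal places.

(-1.000, -1.000)

At (-2, 2): F = (-5.000, 7.000).
Jacobian J = [[2·a + 3, -2], [b, a + 5]].
At the point, J = [[-1.000, -2.000], [2.000, 3.000]] (det J = 1.000).
Solving J·Δ = −F gives Δ = (1.000, -3.000).
Then the next iterate is (a, b)₁ = (-1.000, -1.000).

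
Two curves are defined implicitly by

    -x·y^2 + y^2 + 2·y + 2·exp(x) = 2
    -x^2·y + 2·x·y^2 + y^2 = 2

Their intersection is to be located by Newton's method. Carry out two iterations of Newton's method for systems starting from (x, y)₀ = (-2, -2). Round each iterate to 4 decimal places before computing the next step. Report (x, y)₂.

(-2.4454, -1.0831)

At (-2, -2): F = (6.270671, -6.0000).
Jacobian J = [[-y^2 + 2·exp(x), -2·x·y + 2·y + 2], [-2·x·y + 2·y^2, -x^2 + 4·x·y + 2·y]].
At the point, J = [[-3.729329, -10.0000], [0.0000, 8.0000]] (det J = -29.834635).
Solving J·Δ = −F gives Δ = (-0.3296, 0.7500).
Then the next iterate is (x, y)₁ = (-2.3296, -1.2500).
Round to (-2.3296, -1.2500) and repeat: F = (0.897169, -0.933705), J = [[-1.367831, -6.3240], [-2.6990, 3.720964]].
Δ = (-0.1158, 0.1669), so (x, y)₂ = (-2.4454, -1.0831).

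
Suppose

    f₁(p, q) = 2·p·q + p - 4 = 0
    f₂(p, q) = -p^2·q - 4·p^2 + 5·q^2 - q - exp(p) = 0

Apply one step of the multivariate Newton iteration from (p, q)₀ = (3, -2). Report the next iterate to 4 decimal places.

(1.2779, -0.6944)

At (3, -2): F = (-13.0000, -16.085537).
Jacobian J = [[2·q + 1, 2·p], [-2·p·q - 8·p - exp(p), -p^2 + 10·q - 1]].
At the point, J = [[-3.0000, 6.0000], [-32.085537, -30.0000]] (det J = 282.513222).
Solving J·Δ = −F gives Δ = (-1.7221, 1.3056).
Then the next iterate is (p, q)₁ = (1.2779, -0.6944).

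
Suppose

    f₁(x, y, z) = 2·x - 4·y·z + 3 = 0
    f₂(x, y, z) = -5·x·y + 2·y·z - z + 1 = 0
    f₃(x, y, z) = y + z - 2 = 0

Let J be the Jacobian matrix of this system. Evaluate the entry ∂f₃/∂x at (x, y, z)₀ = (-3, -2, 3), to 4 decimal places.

∂f₃/∂x = 0.
At (-3, -2, 3) this is 0.0000.

0.0000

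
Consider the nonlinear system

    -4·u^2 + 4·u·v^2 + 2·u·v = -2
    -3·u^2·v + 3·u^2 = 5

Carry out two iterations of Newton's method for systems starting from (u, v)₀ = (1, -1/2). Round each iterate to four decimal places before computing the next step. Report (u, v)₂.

At (1, -1/2): F = (-2.0000, -0.5000).
Jacobian J = [[-8·u + 4·v^2 + 2·v, 8·u·v + 2·u], [-6·u·v + 6·u, -3·u^2]].
At the point, J = [[-8.0000, -2.0000], [9.0000, -3.0000]] (det J = 42.0000).
Solving J·Δ = −F gives Δ = (-0.1190, -0.5238).
Then the next iterate is (u, v)₁ = (0.8810, -1.0238).
Round to (0.8810, -1.0238) and repeat: F = (0.785159, -0.287616), J = [[-4.902934, -5.453742], [10.697807, -2.328483]].
Δ = (0.0487, 0.1002), so (u, v)₂ = (0.9297, -0.9236).

(0.9297, -0.9236)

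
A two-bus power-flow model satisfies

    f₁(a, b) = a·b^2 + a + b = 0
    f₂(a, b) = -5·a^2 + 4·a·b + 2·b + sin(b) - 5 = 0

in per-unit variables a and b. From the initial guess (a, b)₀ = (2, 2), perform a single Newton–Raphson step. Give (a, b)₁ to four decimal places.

At (2, 2): F = (12.0000, -4.090703).
Jacobian J = [[b^2 + 1, 2·a·b + 1], [-10·a + 4·b, 4·a + cos(b) + 2]].
At the point, J = [[5.0000, 9.0000], [-12.0000, 9.583853]] (det J = 155.919266).
Solving J·Δ = −F gives Δ = (-0.9737, -0.7924).
Then the next iterate is (a, b)₁ = (1.0263, 1.2076).

(1.0263, 1.2076)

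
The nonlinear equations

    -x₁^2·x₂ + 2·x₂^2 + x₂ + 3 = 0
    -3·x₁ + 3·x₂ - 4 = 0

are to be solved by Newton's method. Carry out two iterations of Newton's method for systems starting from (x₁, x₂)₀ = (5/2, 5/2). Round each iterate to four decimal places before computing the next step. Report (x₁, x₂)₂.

(3.3406, 4.6740)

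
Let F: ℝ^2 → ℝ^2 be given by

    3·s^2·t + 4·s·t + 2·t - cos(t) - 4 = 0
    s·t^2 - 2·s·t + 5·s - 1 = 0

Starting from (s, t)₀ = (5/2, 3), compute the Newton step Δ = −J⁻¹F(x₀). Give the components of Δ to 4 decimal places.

(-0.9461, -1.1431)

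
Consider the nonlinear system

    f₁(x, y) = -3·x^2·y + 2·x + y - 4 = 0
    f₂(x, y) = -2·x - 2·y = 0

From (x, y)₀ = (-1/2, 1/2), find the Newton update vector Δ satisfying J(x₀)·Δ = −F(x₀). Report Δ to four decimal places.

At (-1/2, 1/2): F = (-4.8750, 0.0000).
Jacobian J = [[-6·x·y + 2, -3·x^2 + 1], [-2, -2]].
At the point, J = [[3.5000, 0.2500], [-2.0000, -2.0000]] (det J = -6.5000).
Solving J·Δ = −F gives Δ = (1.5000, -1.5000).

(1.5000, -1.5000)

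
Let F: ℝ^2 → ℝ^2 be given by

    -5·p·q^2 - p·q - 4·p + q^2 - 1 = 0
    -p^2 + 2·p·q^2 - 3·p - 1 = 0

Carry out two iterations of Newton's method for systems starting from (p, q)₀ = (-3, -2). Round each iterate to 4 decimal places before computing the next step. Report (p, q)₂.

(-4.4582, 0.6224)

At (-3, -2): F = (69.0000, -25.0000).
Jacobian J = [[-5·q^2 - q - 4, -10·p·q - p + 2·q], [-2·p + 2·q^2 - 3, 4·p·q]].
At the point, J = [[-22.0000, -61.0000], [11.0000, 24.0000]] (det J = 143.0000).
Solving J·Δ = −F gives Δ = (-0.9161, 1.4615).
Then the next iterate is (p, q)₁ = (-3.9161, -0.5385).
Round to (-3.9161, -0.5385) and repeat: F = (18.523560, -6.858738), J = [[-4.911411, -18.249098], [5.412165, 8.435279]].
Δ = (-0.5421, 1.1609), so (p, q)₂ = (-4.4582, 0.6224).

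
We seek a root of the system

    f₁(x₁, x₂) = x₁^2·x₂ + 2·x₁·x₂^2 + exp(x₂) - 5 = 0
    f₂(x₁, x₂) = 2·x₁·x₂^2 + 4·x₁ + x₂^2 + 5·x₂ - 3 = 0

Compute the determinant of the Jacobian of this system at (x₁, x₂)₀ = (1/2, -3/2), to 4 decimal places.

18.4784

J = [[2·x₁·x₂ + 2·x₂^2, x₁^2 + 4·x₁·x₂ + exp(x₂)], [2·x₂^2 + 4, 4·x₁·x₂ + 2·x₂ + 5]].
At the point, J = [[3.0000, -2.526870], [8.5000, -1.0000]].
det J = 18.4784.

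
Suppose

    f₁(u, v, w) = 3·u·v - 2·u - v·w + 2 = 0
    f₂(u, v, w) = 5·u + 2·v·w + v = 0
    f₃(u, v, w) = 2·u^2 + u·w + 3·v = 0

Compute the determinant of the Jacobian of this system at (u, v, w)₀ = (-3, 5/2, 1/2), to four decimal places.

J = [[3·v - 2, 3·u - w, -v], [5, 2·w + 1, 2·v], [4·u + w, 3, u]].
At the point, J = [[5.5000, -9.5000, -2.5000], [5.0000, 2.0000, 5.0000], [-11.5000, 3.0000, -3.0000]].
det J = 193.2500.

193.2500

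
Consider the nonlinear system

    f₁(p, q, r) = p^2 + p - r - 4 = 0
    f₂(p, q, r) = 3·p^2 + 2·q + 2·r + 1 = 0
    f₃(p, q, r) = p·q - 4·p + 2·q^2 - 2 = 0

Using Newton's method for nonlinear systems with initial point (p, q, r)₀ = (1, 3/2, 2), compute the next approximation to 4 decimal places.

(0.7640, 1.4157, -2.7079)

At (1, 3/2, 2): F = (-4.0000, 11.0000, 0.0000).
Jacobian J = [[2·p + 1, 0, -1], [6·p, 2, 2], [q - 4, p + 4·q, 0]].
At the point, J = [[3.0000, 0.0000, -1.0000], [6.0000, 2.0000, 2.0000], [-2.5000, 7.0000, 0.0000]] (det J = -89.0000).
Solving J·Δ = −F gives Δ = (-0.2360, -0.0843, -4.7079).
Then the next iterate is (p, q, r)₁ = (0.7640, 1.4157, -2.7079).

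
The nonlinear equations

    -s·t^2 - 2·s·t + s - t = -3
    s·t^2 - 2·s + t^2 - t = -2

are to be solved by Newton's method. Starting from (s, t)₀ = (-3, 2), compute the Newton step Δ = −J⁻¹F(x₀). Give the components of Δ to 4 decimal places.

(5.6552, 1.0345)

At (-3, 2): F = (22.0000, -2.0000).
Jacobian J = [[-t^2 - 2·t + 1, -2·s·t - 2·s - 1], [t^2 - 2, 2·s·t + 2·t - 1]].
At the point, J = [[-7.0000, 17.0000], [2.0000, -9.0000]] (det J = 29.0000).
Solving J·Δ = −F gives Δ = (5.6552, 1.0345).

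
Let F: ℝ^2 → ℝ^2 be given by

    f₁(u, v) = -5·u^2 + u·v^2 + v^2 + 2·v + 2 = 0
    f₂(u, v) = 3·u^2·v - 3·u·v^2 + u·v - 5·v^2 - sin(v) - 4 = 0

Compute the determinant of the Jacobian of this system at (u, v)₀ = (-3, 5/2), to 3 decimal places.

J = [[-10·u + v^2, 2·u·v + 2·v + 2], [6·u·v - 3·v^2 + v, 3·u^2 - 6·u·v + u - 10·v - cos(v)]].
At the point, J = [[36.250, -8.000], [-61.250, 44.80114]].
det J = 1134.041.

1134.041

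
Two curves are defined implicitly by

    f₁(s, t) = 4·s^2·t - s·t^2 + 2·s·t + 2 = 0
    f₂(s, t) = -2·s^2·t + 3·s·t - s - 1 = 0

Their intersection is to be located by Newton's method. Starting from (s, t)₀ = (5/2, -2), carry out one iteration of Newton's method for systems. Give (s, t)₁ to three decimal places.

At (5/2, -2): F = (-68.000, 6.500).
Jacobian J = [[8·s·t - t^2 + 2·t, 4·s^2 - 2·s·t + 2·s], [-4·s·t + 3·t - 1, -2·s^2 + 3·s]].
At the point, J = [[-48.000, 40.000], [13.000, -5.000]] (det J = -280.000).
Solving J·Δ = −F gives Δ = (0.286, 2.043).
Then the next iterate is (s, t)₁ = (2.786, 0.043).

(2.786, 0.043)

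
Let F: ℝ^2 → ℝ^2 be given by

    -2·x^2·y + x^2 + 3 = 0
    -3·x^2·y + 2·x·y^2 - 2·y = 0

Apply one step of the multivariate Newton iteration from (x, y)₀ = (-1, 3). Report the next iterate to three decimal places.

(-1.327, 0.367)

At (-1, 3): F = (-2.000, -33.000).
Jacobian J = [[-4·x·y + 2·x, -2·x^2], [-6·x·y + 2·y^2, -3·x^2 + 4·x·y - 2]].
At the point, J = [[10.000, -2.000], [36.000, -17.000]] (det J = -98.000).
Solving J·Δ = −F gives Δ = (-0.327, -2.633).
Then the next iterate is (x, y)₁ = (-1.327, 0.367).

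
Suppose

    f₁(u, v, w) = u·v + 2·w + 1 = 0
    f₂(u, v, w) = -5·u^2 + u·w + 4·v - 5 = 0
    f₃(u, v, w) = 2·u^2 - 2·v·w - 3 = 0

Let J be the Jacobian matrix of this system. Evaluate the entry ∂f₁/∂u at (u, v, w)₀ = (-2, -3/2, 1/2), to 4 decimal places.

-1.5000

∂f₁/∂u = v.
At (-2, -3/2, 1/2) this is -1.5000.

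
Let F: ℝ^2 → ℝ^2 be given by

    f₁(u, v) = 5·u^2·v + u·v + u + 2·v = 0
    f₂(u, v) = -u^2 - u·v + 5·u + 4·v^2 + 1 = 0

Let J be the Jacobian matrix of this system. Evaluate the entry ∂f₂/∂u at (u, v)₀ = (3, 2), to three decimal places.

∂f₂/∂u = -2·u - v + 5.
At (3, 2) this is -3.000.

-3.000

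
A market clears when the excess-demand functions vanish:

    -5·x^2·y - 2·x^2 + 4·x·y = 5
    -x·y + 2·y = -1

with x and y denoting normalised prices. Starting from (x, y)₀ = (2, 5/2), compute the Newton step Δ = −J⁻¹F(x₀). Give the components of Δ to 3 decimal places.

At (2, 5/2): F = (-43.000, 1.000).
Jacobian J = [[-10·x·y - 4·x + 4·y, -5·x^2 + 4·x], [-y, -x + 2]].
At the point, J = [[-48.000, -12.000], [-2.500, 0.000]] (det J = -30.000).
Solving J·Δ = −F gives Δ = (0.400, -5.183).

(0.400, -5.183)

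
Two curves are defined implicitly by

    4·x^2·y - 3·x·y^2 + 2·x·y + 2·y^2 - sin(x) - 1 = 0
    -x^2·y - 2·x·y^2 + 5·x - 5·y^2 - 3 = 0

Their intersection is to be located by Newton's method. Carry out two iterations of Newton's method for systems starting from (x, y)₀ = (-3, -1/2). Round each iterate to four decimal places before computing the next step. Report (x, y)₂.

At (-3, -1/2): F = (-13.108880, -13.2500).
Jacobian J = [[8·x·y - 3·y^2 + 2·y - cos(x), 4·x^2 - 6·x·y + 2·x + 4·y], [-2·x·y - 2·y^2 + 5, -x^2 - 4·x·y - 10·y]].
At the point, J = [[11.239992, 19.0000], [1.5000, -10.0000]] (det J = -140.899925).
Solving J·Δ = −F gives Δ = (2.7171, -0.9174).
Then the next iterate is (x, y)₁ = (-0.2829, -1.4174).
Round to (-0.2829, -1.4174) and repeat: F = (5.350458, -13.209471), J = [[-6.614259, -8.321165], [0.179990, 12.490038]].
Δ = (-0.5312, 1.0653), so (x, y)₂ = (-0.8141, -0.3521).

(-0.8141, -0.3521)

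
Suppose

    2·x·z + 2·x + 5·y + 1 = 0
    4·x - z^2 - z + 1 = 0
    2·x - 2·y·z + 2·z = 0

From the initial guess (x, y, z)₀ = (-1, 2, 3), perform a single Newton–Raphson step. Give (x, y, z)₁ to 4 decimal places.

(-1.5535, 1.3019, 0.5409)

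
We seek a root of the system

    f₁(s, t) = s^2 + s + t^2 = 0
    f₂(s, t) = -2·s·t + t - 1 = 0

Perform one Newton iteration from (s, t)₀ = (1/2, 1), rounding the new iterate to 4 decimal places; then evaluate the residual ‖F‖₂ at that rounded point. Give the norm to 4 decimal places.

At (1/2, 1): F = (1.7500, -1.0000).
Jacobian J = [[2·s + 1, 2·t], [-2·t, -2·s + 1]].
At the point, J = [[2.0000, 2.0000], [-2.0000, 0.0000]] (det J = 4.0000).
Solving J·Δ = −F gives Δ = (-0.5000, -0.3750).
Then the next iterate is (s, t)₁ = (0.0000, 0.6250).
Re-evaluating at (0.0000, 0.6250): F = (0.390625, -0.3750), so ‖F‖₂ = 0.5415.

0.5415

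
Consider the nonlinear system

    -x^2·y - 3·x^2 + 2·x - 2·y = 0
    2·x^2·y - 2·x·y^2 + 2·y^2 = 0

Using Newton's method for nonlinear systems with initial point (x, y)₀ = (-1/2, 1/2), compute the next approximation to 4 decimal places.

At (-1/2, 1/2): F = (-2.8750, 1.0000).
Jacobian J = [[-2·x·y - 6·x + 2, -x^2 - 2], [4·x·y - 2·y^2, 2·x^2 - 4·x·y + 4·y]].
At the point, J = [[5.5000, -2.2500], [-1.5000, 3.5000]] (det J = 15.8750).
Solving J·Δ = −F gives Δ = (0.4921, -0.0748).
Then the next iterate is (x, y)₁ = (-0.0079, 0.4252).

(-0.0079, 0.4252)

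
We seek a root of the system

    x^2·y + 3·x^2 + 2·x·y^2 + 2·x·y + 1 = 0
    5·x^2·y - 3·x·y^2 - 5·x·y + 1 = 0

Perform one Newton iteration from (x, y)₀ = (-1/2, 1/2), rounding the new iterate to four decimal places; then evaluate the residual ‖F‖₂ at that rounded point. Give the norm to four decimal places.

1.3700

At (-1/2, 1/2): F = (1.1250, 3.2500).
Jacobian J = [[2·x·y + 6·x + 2·y^2 + 2·y, x^2 + 4·x·y + 2·x], [10·x·y - 3·y^2 - 5·y, 5·x^2 - 6·x·y - 5·x]].
At the point, J = [[-2.0000, -1.7500], [-5.7500, 5.2500]] (det J = -20.5625).
Solving J·Δ = −F gives Δ = (0.5638, -0.0015).
Then the next iterate is (x, y)₁ = (0.0638, 0.4985).
Re-evaluating at (0.0638, 0.4985): F = (1.109558, 0.803561), so ‖F‖₂ = 1.3700.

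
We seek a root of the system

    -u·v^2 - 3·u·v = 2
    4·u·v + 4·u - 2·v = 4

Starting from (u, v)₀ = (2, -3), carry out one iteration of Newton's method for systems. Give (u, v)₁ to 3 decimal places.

(0.500, -2.667)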